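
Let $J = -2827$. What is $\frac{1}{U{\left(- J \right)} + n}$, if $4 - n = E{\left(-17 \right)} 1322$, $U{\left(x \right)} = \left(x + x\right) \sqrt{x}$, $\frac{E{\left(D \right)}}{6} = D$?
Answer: $- \frac{33712}{18047187507} + \frac{2827 \sqrt{2827}}{36094375014} \approx 2.2964 \cdot 10^{-6}$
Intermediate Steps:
$E{\left(D \right)} = 6 D$
$U{\left(x \right)} = 2 x^{\frac{3}{2}}$ ($U{\left(x \right)} = 2 x \sqrt{x} = 2 x^{\frac{3}{2}}$)
$n = 134848$ ($n = 4 - 6 \left(-17\right) 1322 = 4 - \left(-102\right) 1322 = 4 - -134844 = 4 + 134844 = 134848$)
$\frac{1}{U{\left(- J \right)} + n} = \frac{1}{2 \left(\left(-1\right) \left(-2827\right)\right)^{\frac{3}{2}} + 134848} = \frac{1}{2 \cdot 2827^{\frac{3}{2}} + 134848} = \frac{1}{2 \cdot 2827 \sqrt{2827} + 134848} = \frac{1}{5654 \sqrt{2827} + 134848} = \frac{1}{134848 + 5654 \sqrt{2827}}$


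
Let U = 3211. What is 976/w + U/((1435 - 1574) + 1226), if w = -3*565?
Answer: 4381733/1842465 ≈ 2.3782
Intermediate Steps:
w = -1695
976/w + U/((1435 - 1574) + 1226) = 976/(-1695) + 3211/((1435 - 1574) + 1226) = 976*(-1/1695) + 3211/(-139 + 1226) = -976/1695 + 3211/1087 = 4381733/1842465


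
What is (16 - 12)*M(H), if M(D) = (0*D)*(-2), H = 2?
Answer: 0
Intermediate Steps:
M(D) = 0 (M(D) = 0*(-2) = 0)
(16 - 12)*M(H) = (16 - 12)*0 = 4*0 = 0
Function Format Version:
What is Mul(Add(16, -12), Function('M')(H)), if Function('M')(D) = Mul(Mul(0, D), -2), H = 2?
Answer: 0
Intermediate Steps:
Function('M')(D) = 0 (Function('M')(D) = Mul(0, -2) = 0)
Mul(Add(16, -12), Function('M')(H)) = Mul(Add(16, -12), 0) = Mul(4, 0) = 0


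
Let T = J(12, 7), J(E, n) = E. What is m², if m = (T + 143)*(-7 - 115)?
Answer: 357588100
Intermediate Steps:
T = 12
m = -18910 (m = (12 + 143)*(-7 - 115) = 155*(-122) = -18910)
m² = (-18910)² = 357588100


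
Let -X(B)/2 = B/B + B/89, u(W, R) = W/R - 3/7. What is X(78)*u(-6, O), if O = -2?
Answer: -6012/623 ≈ -9.6501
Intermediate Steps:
u(W, R) = -3/7 + W/R (u(W, R) = W/R - 3*1/7 = W/R - 3/7 = -3/7 + W/R)
X(B) = -2 - 2*B/89 (X(B) = -2*(B/B + B/89) = -2*(1 + B*(1/89)) = -2*(1 + B/89) = -2 - 2*B/89)
X(78)*u(-6, O) = (-2 - 2/89*78)*(-3/7 - 6/(-2)) = (-2 - 156/89)*(-3/7 - 6*(-1/2)) = -334*(-3/7 + 3)/89 = -334/89*18/7 = -6012/623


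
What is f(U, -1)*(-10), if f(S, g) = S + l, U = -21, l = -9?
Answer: 300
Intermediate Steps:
f(S, g) = -9 + S (f(S, g) = S - 9 = -9 + S)
f(U, -1)*(-10) = (-9 - 21)*(-10) = -30*(-10) = 300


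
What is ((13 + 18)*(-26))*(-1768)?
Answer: 1425008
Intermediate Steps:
((13 + 18)*(-26))*(-1768) = (31*(-26))*(-1768) = -806*(-1768) = 1425008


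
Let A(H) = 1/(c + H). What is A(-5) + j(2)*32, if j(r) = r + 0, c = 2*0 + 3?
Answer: 127/2 ≈ 63.500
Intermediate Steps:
c = 3 (c = 0 + 3 = 3)
A(H) = 1/(3 + H)
j(r) = r
A(-5) + j(2)*32 = 1/(3 - 5) + 2*32 = 1/(-2) + 64 = -½ + 64 = 127/2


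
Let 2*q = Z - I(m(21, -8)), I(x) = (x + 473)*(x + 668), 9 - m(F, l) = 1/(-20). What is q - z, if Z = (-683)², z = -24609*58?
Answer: 1197904419/800 ≈ 1.4974e+6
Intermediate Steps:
z = -1427322
m(F, l) = 181/20 (m(F, l) = 9 - 1/(-20) = 9 - 1*(-1/20) = 9 + 1/20 = 181/20)
I(x) = (473 + x)*(668 + x)
Z = 466489
q = 56046819/800 (q = (466489 - (315964 + (181/20)² + 1141*(181/20)))/2 = (466489 - (315964 + 32761/400 + 206521/20))/2 = (466489 - 1*130548781/400)/2 = (466489 - 130548781/400)/2 = (½)*(56046819/400) = 56046819/800 ≈ 70059.)
q - z = 56046819/800 - 1*(-1427322) = 56046819/800 + 1427322 = 1197904419/800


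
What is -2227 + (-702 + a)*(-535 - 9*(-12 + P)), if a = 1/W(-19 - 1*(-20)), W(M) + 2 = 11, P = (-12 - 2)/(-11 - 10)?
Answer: 2715218/9 ≈ 3.0169e+5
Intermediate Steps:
P = 2/3 (P = -14/(-21) = -14*(-1/21) = 2/3 ≈ 0.66667)
W(M) = 9 (W(M) = -2 + 11 = 9)
a = 1/9 ≈ 0.11111
-2227 + (-702 + a)*(-535 - 9*(-12 + P)) = -2227 + (-702 + 1/9)*(-535 - 9*(-12 + 2/3)) = -2227 - 6317*(-535 - 9*(-34/3))/9 = -2227 - 6317*(-535 + 102)/9 = -2227 - 6317/9*(-433) = -2227 + 2735261/9 = 2715218/9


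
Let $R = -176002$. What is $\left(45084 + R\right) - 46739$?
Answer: $-177657$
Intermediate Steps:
$\left(45084 + R\right) - 46739 = \left(45084 - 176002\right) - 46739 = -130918 - 46739 = -177657$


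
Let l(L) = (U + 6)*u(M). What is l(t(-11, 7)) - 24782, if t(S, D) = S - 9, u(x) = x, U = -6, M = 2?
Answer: -24782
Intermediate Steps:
t(S, D) = -9 + S
l(L) = 0 (l(L) = (-6 + 6)*2 = 0*2 = 0)
l(t(-11, 7)) - 24782 = 0 - 24782 = -24782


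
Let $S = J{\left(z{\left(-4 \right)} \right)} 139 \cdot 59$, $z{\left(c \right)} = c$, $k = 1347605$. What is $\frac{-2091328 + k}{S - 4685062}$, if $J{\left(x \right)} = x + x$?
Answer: $\frac{743723}{4750670} \approx 0.15655$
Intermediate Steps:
$J{\left(x \right)} = 2 x$
$S = -65608$ ($S = 2 \left(-4\right) 139 \cdot 59 = \left(-8\right) 139 \cdot 59 = \left(-1112\right) 59 = -65608$)
$\frac{-2091328 + k}{S - 4685062} = \frac{-2091328 + 1347605}{-65608 - 4685062} = - \frac{743723}{-4750670} = \left(-743723\right) \left(- \frac{1}{4750670}\right) = \frac{743723}{4750670}$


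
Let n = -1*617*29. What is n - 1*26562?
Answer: -44455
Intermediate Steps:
n = -17893 (n = -617*29 = -17893)
n - 1*26562 = -17893 - 1*26562 = -17893 - 26562 = -44455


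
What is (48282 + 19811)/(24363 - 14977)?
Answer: 68093/9386 ≈ 7.2547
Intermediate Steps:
(48282 + 19811)/(24363 - 14977) = 68093/9386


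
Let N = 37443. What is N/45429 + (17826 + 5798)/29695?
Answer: 728361527/449671385 ≈ 1.6198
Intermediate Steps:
N/45429 + (17826 + 5798)/29695 = 37443/45429 + (17826 + 5798)/29695 = 37443*(1/45429) + 23624*(1/29695) = 12481/15143 + 23624/29695 = 728361527/449671385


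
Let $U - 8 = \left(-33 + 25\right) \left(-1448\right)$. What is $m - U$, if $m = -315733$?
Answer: $-327325$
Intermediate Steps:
$U = 11592$ ($U = 8 + \left(-33 + 25\right) \left(-1448\right) = 8 - -11584 = 8 + 11584 = 11592$)
$m - U = -315733 - 11592 = -327325$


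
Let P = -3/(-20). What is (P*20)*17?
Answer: 51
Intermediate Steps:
P = 3/20 (P = -3*(-1/20) = 3/20 ≈ 0.15000)
(P*20)*17 = ((3/20)*20)*17 = 3*17 = 51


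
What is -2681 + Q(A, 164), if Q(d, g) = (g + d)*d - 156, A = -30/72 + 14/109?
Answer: -4934450063/1710864 ≈ -2884.2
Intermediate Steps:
A = -377/1308 (A = -30*1/72 + 14*(1/109) = -5/12 + 14/109 = -377/1308 ≈ -0.28823)
Q(d, g) = -156 + d*(d + g) (Q(d, g) = (d + g)*d - 156 = d*(d + g) - 156 = -156 + d*(d + g))
-2681 + Q(A, 164) = -2681 + (-156 + (-377/1308)² - 377/1308*164) = -2681 + (-156 + 142129/1710864 - 15457/327) = -2681 - 347623679/1710864 = -4934450063/1710864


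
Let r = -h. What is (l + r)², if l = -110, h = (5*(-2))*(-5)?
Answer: 25600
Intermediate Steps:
h = 50 (h = -10*(-5) = 50)
r = -50 (r = -1*50 = -50)
(l + r)² = (-110 - 50)² = (-160)² = 25600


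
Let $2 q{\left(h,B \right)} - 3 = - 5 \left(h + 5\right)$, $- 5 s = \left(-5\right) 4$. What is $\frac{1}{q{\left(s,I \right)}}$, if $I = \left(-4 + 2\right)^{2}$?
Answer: $- \frac{1}{21} \approx -0.047619$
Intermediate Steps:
$s = 4$ ($s = - \frac{\left(-5\right) 4}{5} = \left(- \frac{1}{5}\right) \left(-20\right) = 4$)
$I = 4$ ($I = \left(-2\right)^{2} = 4$)
$q{\left(h,B \right)} = -11 - \frac{5 h}{2}$ ($q{\left(h,B \right)} = \frac{3}{2} + \frac{\left(-5\right) \left(h + 5\right)}{2} = \frac{3}{2} + \frac{\left(-5\right) \left(5 + h\right)}{2} = \frac{3}{2} + \frac{-25 - 5 h}{2} = \frac{3}{2} - \left(\frac{25}{2} + \frac{5 h}{2}\right) = -11 - \frac{5 h}{2}$)
$\frac{1}{q{\left(s,I \right)}} = \frac{1}{-11 - 10} = \frac{1}{-21} = - \frac{1}{21}$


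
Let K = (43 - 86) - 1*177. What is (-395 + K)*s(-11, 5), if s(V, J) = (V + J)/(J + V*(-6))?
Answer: 3690/71 ≈ 51.972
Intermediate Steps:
s(V, J) = (J + V)/(J - 6*V)
K = -220 (K = -43 - 177 = -220)
(-395 + K)*s(-11, 5) = (-395 - 220)*((5 - 11)/(5 - 6*(-11))) = -615*(-6)/(5 + 66) = -615*(-6)/71 = -615*(-6/71) = 3690/71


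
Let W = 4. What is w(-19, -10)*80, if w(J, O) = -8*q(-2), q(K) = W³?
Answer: -40960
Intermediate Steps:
q(K) = 64 (q(K) = 4³ = 64)
w(J, O) = -512 (w(J, O) = -8*64 = -512)
w(-19, -10)*80 = -512*80 = -40960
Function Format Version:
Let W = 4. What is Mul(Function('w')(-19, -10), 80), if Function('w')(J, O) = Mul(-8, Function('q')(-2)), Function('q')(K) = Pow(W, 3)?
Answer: -40960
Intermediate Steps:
Function('q')(K) = 64 (Function('q')(K) = Pow(4, 3) = 64)
Function('w')(J, O) = -512 (Function('w')(J, O) = Mul(-8, 64) = -512)
Mul(Function('w')(-19, -10), 80) = Mul(-512, 80) = -40960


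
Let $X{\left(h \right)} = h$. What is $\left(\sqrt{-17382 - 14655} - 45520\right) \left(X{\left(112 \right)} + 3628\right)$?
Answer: $-170244800 + 3740 i \sqrt{32037} \approx -1.7024 \cdot 10^{8} + 6.6942 \cdot 10^{5} i$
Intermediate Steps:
$\left(\sqrt{-17382 - 14655} - 45520\right) \left(X{\left(112 \right)} + 3628\right) = \left(\sqrt{-17382 - 14655} - 45520\right) \left(112 + 3628\right) = \left(\sqrt{-32037} - 45520\right) 3740 = \left(i \sqrt{32037} - 45520\right) 3740 = \left(-45520 + i \sqrt{32037}\right) 3740 = -170244800 + 3740 i \sqrt{32037}$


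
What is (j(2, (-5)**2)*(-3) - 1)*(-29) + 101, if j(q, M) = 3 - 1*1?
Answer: 304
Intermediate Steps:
j(q, M) = 2 (j(q, M) = 3 - 1 = 2)
(j(2, (-5)**2)*(-3) - 1)*(-29) + 101 = (2*(-3) - 1)*(-29) + 101 = (-6 - 1)*(-29) + 101 = -7*(-29) + 101 = 203 + 101 = 304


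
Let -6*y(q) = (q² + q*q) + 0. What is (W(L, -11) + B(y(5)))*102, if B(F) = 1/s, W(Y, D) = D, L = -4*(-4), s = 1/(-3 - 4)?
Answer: -1836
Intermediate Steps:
s = -⅐ (s = 1/(-7) = -⅐ ≈ -0.14286)
L = 16
y(q) = -q²/3 (y(q) = -((q² + q*q) + 0)/6 = -((q² + q²) + 0)/6 = -(2*q² + 0)/6 = -q²/3)
B(F) = -7 (B(F) = 1/(-⅐) = -7)
(W(L, -11) + B(y(5)))*102 = (-11 - 7)*102 = -18*102 = -1836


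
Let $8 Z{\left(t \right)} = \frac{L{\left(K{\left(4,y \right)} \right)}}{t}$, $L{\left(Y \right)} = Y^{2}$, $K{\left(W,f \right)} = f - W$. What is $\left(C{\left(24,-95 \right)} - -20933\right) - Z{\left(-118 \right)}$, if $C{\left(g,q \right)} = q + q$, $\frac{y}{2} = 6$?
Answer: $\frac{1223841}{59} \approx 20743.0$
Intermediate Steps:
$y = 12$ ($y = 2 \cdot 6 = 12$)
$C{\left(g,q \right)} = 2 q$
$Z{\left(t \right)} = \frac{8}{t}$ ($Z{\left(t \right)} = \frac{\left(12 - 4\right)^{2} \frac{1}{t}}{8} = \frac{8^{2} \frac{1}{t}}{8} = \frac{64 \frac{1}{t}}{8} = \frac{8}{t}$)
$\left(C{\left(24,-95 \right)} - -20933\right) - Z{\left(-118 \right)} = \left(2 \left(-95\right) - -20933\right) - \frac{8}{-118} = \left(-190 + 20933\right) - 8 \left(- \frac{1}{118}\right) = 20743 - - \frac{4}{59} = 20743 + \frac{4}{59} = \frac{1223841}{59}$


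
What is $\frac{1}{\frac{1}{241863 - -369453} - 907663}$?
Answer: $- \frac{611316}{554868914507} \approx -1.1017 \cdot 10^{-6}$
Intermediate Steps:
$\frac{1}{\frac{1}{241863 - -369453} - 907663} = \frac{1}{\frac{1}{241863 + 369453} - 907663} = \frac{1}{\frac{1}{611316} - 907663} = \frac{1}{- \frac{554868914507}{611316}} = - \frac{611316}{554868914507}$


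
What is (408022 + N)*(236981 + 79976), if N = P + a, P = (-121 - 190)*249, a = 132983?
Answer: 146930488662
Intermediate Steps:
P = -77439 (P = -311*249 = -77439)
N = 55544 (N = -77439 + 132983 = 55544)
(408022 + N)*(236981 + 79976) = (408022 + 55544)*(236981 + 79976) = 463566*316957 = 146930488662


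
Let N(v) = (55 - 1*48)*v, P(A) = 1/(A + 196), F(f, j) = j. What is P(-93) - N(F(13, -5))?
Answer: 3606/103 ≈ 35.010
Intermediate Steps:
P(A) = 1/(196 + A)
N(v) = 7*v (N(v) = (55 - 48)*v = 7*v)
P(-93) - N(F(13, -5)) = 1/(196 - 93) - 7*(-5) = 1/103 - 1*(-35) = 1/103 + 35 = 3606/103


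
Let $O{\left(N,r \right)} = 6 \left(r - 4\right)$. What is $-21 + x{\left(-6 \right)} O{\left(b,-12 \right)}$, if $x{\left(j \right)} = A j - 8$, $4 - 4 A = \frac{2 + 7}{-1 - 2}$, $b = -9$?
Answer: $1755$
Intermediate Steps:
$A = \frac{7}{4}$ ($A = 1 - \frac{\left(2 + 7\right) \frac{1}{-1 - 2}}{4} = 1 - \frac{9 \frac{1}{-3}}{4} = 1 - \frac{9 \left(- \frac{1}{3}\right)}{4} = 1 - - \frac{3}{4} = 1 + \frac{3}{4} = \frac{7}{4} \approx 1.75$)
$O{\left(N,r \right)} = -24 + 6 r$ ($O{\left(N,r \right)} = 6 \left(-4 + r\right) = -24 + 6 r$)
$x{\left(j \right)} = -8 + \frac{7 j}{4}$ ($x{\left(j \right)} = \frac{7 j}{4} - 8 = -8 + \frac{7 j}{4}$)
$-21 + x{\left(-6 \right)} O{\left(b,-12 \right)} = -21 + \left(-8 + \frac{7}{4} \left(-6\right)\right) \left(-24 + 6 \left(-12\right)\right) = -21 + \left(-8 - \frac{21}{2}\right) \left(-24 - 72\right) = -21 - -1776 = -21 + 1776 = 1755$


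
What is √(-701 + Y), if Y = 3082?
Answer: √2381 ≈ 48.795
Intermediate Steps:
√(-701 + Y) = √(-701 + 3082) = √2381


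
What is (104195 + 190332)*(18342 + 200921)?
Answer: 64578873601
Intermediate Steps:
(104195 + 190332)*(18342 + 200921) = 294527*219263 = 64578873601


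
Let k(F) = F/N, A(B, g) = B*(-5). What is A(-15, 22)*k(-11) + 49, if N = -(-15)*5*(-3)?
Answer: 158/3 ≈ 52.667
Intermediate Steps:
A(B, g) = -5*B
N = -225 (N = -3*(-25)*(-3) = 75*(-3) = -225)
k(F) = -F/225 (k(F) = F/(-225) = F*(-1/225) = -F/225)
A(-15, 22)*k(-11) + 49 = (-5*(-15))*(-1/225*(-11)) + 49 = 75*(11/225) + 49 = 11/3 + 49 = 158/3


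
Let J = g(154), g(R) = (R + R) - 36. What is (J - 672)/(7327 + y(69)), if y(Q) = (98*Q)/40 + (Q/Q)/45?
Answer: -72000/1349293 ≈ -0.053361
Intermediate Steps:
g(R) = -36 + 2*R (g(R) = 2*R - 36 = -36 + 2*R)
J = 272 (J = -36 + 2*154 = -36 + 308 = 272)
y(Q) = 1/45 + 49*Q/20 (y(Q) = (98*Q)*(1/40) + 1*(1/45) = 49*Q/20 + 1/45 = 1/45 + 49*Q/20)
(J - 672)/(7327 + y(69)) = (272 - 672)/(7327 + (1/45 + (49/20)*69)) = -400/(7327 + (1/45 + 3381/20)) = -400/(7327 + 30433/180) = -400/1349293/180 = -400*180/1349293 = -72000/1349293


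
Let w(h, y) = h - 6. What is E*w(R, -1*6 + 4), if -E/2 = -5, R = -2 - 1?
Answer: -90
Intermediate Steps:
R = -3
E = 10 (E = -2*(-5) = 10)
w(h, y) = -6 + h
E*w(R, -1*6 + 4) = 10*(-6 - 3) = 10*(-9) = -90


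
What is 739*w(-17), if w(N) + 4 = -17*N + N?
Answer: 198052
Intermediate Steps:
w(N) = -4 - 16*N (w(N) = -4 + (-17*N + N) = -4 - 16*N)
739*w(-17) = 739*(-4 - 16*(-17)) = 739*(-4 + 272) = 739*268 = 198052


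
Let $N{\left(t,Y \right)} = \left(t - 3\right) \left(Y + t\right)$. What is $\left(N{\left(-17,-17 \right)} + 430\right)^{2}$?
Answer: $1232100$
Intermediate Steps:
$N{\left(t,Y \right)} = \left(-3 + t\right) \left(Y + t\right)$ ($N{\left(t,Y \right)} = \left(t + \left(-6 + 3\right)\right) \left(Y + t\right) = \left(t - 3\right) \left(Y + t\right) = \left(-3 + t\right) \left(Y + t\right)$)
$\left(N{\left(-17,-17 \right)} + 430\right)^{2} = \left(\left(\left(-17\right)^{2} - -51 - -51 - -289\right) + 430\right)^{2} = \left(\left(289 + 51 + 51 + 289\right) + 430\right)^{2} = \left(680 + 430\right)^{2} = 1110^{2} = 1232100$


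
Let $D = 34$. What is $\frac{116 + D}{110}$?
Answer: $\frac{15}{11} \approx 1.3636$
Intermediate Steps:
$\frac{116 + D}{110} = \frac{116 + 34}{110} = 150 \cdot \frac{1}{110} = \frac{15}{11}$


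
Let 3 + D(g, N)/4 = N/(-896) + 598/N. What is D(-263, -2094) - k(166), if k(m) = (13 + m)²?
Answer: -3757700735/117264 ≈ -32045.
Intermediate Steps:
D(g, N) = -12 + 2392/N - N/224 (D(g, N) = -12 + 4*(N/(-896) + 598/N) = -12 + 4*(N*(-1/896) + 598/N) = -12 + 4*(-N/896 + 598/N) = -12 + 4*(598/N - N/896) = -12 + (2392/N - N/224) = -12 + 2392/N - N/224)
D(-263, -2094) - k(166) = (-12 + 2392/(-2094) - 1/224*(-2094)) - (13 + 166)² = (-12 + 2392*(-1/2094) + 1047/112) - 1*179² = (-12 - 1196/1047 + 1047/112) - 1*32041 = -444911/117264 - 32041 = -3757700735/117264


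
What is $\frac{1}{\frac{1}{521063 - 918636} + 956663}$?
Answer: $\frac{397573}{380343378898} \approx 1.0453 \cdot 10^{-6}$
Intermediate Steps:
$\frac{1}{\frac{1}{521063 - 918636} + 956663} = \frac{1}{\frac{1}{-397573} + 956663} = \frac{1}{- \frac{1}{397573} + 956663} = \frac{1}{\frac{380343378898}{397573}} = \frac{397573}{380343378898}$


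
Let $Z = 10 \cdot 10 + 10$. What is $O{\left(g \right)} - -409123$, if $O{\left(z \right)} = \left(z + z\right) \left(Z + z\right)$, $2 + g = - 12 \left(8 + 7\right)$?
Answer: $435331$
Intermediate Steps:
$g = -182$ ($g = -2 - 12 \left(8 + 7\right) = -2 - 180 = -182$)
$Z = 110$ ($Z = 100 + 10 = 110$)
$O{\left(z \right)} = 2 z \left(110 + z\right)$ ($O{\left(z \right)} = \left(z + z\right) \left(110 + z\right) = 2 z \left(110 + z\right)$)
$O{\left(g \right)} - -409123 = 2 \left(-182\right) \left(110 - 182\right) - -409123 = 2 \left(-182\right) \left(-72\right) + 409123 = 26208 + 409123 = 435331$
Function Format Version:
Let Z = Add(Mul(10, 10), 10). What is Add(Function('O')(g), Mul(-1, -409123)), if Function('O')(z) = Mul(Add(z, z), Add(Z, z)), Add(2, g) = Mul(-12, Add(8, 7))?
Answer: 435331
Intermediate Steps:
g = -182 (g = Add(-2, Mul(-12, Add(8, 7))) = Add(-2, Mul(-12, 15)) = Add(-2, -180) = -182)
Z = 110 (Z = Add(100, 10) = 110)
Function('O')(z) = Mul(2, z, Add(110, z)) (Function('O')(z) = Mul(Add(z, z), Add(110, z)) = Mul(Mul(2, z), Add(110, z)) = Mul(2, z, Add(110, z)))
Add(Function('O')(g), Mul(-1, -409123)) = Add(Mul(2, -182, Add(110, -182)), Mul(-1, -409123)) = Add(Mul(2, -182, -72), 409123) = Add(26208, 409123) = 435331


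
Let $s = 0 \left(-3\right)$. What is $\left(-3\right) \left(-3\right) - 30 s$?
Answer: $9$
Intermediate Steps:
$s = 0$
$\left(-3\right) \left(-3\right) - 30 s = \left(-3\right) \left(-3\right) - 0 = 9 + 0 = 9$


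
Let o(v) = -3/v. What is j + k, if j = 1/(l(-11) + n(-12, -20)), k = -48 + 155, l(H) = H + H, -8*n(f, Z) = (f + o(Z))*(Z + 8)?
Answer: 170197/1591 ≈ 106.97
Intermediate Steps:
n(f, Z) = -(8 + Z)*(f - 3/Z)/8 (n(f, Z) = -(f - 3/Z)*(Z + 8)/8 = -(f - 3/Z)*(8 + Z)/8 = -(8 + Z)*(f - 3/Z)/8)
l(H) = 2*H
k = 107
j = -40/1591 (j = 1/(2*(-11) + (3/8 - 1*(-12) + 3/(-20) - 1/8*(-20)*(-12))) = 1/(-22 + (3/8 + 12 + 3*(-1/20) - 30)) = 1/(-22 + (3/8 + 12 - 3/20 - 30)) = 1/(-22 - 711/40) = 1/(-1591/40) = -40/1591 ≈ -0.025141)
j + k = -40/1591 + 107 = 170197/1591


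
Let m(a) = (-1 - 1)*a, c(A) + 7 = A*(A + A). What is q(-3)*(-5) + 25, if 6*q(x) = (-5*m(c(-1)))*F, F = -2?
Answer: -175/3 ≈ -58.333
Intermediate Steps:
c(A) = -7 + 2*A² (c(A) = -7 + A*(A + A) = -7 + A*(2*A) = -7 + 2*A²)
m(a) = -2*a
q(x) = 50/3 (q(x) = (-(-10)*(-7 + 2*(-1)²)*(-2))/6 = (-(-10)*(-7 + 2*1)*(-2))/6 = (-(-10)*(-7 + 2)*(-2))/6 = (-(-10)*(-5)*(-2))/6 = (-5*10*(-2))/6 = (-50*(-2))/6 = (⅙)*100 = 50/3)
q(-3)*(-5) + 25 = (50/3)*(-5) + 25 = -250/3 + 25 = -175/3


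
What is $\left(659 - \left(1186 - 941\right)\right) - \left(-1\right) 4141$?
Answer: $4555$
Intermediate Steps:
$\left(659 - \left(1186 - 941\right)\right) - \left(-1\right) 4141 = \left(659 - 245\right) - -4141 = \left(659 - 245\right) + 4141 = 414 + 4141 = 4555$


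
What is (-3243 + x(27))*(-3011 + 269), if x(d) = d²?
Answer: 6893388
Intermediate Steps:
(-3243 + x(27))*(-3011 + 269) = (-3243 + 27²)*(-3011 + 269) = (-3243 + 729)*(-2742) = -2514*(-2742) = 6893388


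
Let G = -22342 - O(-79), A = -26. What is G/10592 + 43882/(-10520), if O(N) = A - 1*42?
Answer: -43695039/6964240 ≈ -6.2742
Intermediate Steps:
O(N) = -68 (O(N) = -26 - 1*42 = -26 - 42 = -68)
G = -22274 (G = -22342 - 1*(-68) = -22342 + 68 = -22274)
G/10592 + 43882/(-10520) = -22274/10592 + 43882/(-10520) = -22274*1/10592 + 43882*(-1/10520) = -11137/5296 - 21941/5260 = -43695039/6964240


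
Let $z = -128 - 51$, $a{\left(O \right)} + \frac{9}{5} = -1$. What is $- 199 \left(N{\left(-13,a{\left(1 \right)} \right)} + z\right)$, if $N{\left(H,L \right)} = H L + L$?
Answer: $\frac{144673}{5} \approx 28935.0$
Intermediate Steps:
$a{\left(O \right)} = - \frac{14}{5}$ ($a{\left(O \right)} = - \frac{9}{5} - 1 = - \frac{14}{5}$)
$N{\left(H,L \right)} = L + H L$
$z = -179$
$- 199 \left(N{\left(-13,a{\left(1 \right)} \right)} + z\right) = - 199 \left(- \frac{14 \left(1 - 13\right)}{5} - 179\right) = - 199 \left(\left(- \frac{14}{5}\right) \left(-12\right) - 179\right) = - 199 \left(\frac{168}{5} - 179\right) = \left(-199\right) \left(- \frac{727}{5}\right) = \frac{144673}{5}$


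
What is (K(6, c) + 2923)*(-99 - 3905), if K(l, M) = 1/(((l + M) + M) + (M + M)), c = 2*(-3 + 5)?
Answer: -11703874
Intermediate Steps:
c = 4 (c = 2*2 = 4)
K(l, M) = 1/(l + 4*M) (K(l, M) = 1/(((M + l) + M) + 2*M) = 1/((l + 2*M) + 2*M) = 1/(l + 4*M))
(K(6, c) + 2923)*(-99 - 3905) = (1/(6 + 4*4) + 2923)*(-99 - 3905) = (1/(6 + 16) + 2923)*(-4004) = (1/22 + 2923)*(-4004) = (64307/22)*(-4004) = -11703874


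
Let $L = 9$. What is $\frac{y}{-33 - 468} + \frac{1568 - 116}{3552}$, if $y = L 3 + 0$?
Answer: $\frac{17543}{49432} \approx 0.35489$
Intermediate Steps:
$y = 27$ ($y = 9 \cdot 3 + 0 = 27 + 0 = 27$)
$\frac{y}{-33 - 468} + \frac{1568 - 116}{3552} = \frac{27}{-33 - 468} + \frac{1568 - 116}{3552} = \frac{27}{-33 - 468} + \left(1568 - 116\right) \frac{1}{3552} = \frac{27}{-501} + \left(1568 - 116\right) \frac{1}{3552} = 27 \left(- \frac{1}{501}\right) + 1452 \cdot \frac{1}{3552} = - \frac{9}{167} + \frac{121}{296} = \frac{17543}{49432}$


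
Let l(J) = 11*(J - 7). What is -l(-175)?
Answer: 2002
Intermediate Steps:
l(J) = -77 + 11*J (l(J) = 11*(-7 + J) = -77 + 11*J)
-l(-175) = -(-77 + 11*(-175)) = -(-77 - 1925) = -1*(-2002) = 2002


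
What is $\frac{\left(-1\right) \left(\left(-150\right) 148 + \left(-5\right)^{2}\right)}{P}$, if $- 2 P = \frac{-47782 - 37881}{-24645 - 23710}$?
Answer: $- \frac{2144544250}{85663} \approx -25035.0$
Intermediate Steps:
$P = - \frac{85663}{96710}$ ($P = - \frac{\left(-47782 - 37881\right) \frac{1}{-24645 - 23710}}{2} = - \frac{\left(-85663\right) \frac{1}{-48355}}{2} = - \frac{\left(-85663\right) \left(- \frac{1}{48355}\right)}{2} = \left(- \frac{1}{2}\right) \frac{85663}{48355} = - \frac{85663}{96710} \approx -0.88577$)
$\frac{\left(-1\right) \left(\left(-150\right) 148 + \left(-5\right)^{2}\right)}{P} = \frac{\left(-1\right) \left(\left(-150\right) 148 + \left(-5\right)^{2}\right)}{- \frac{85663}{96710}} = - (-22200 + 25) \left(- \frac{96710}{85663}\right) = \left(-1\right) \left(-22175\right) \left(- \frac{96710}{85663}\right) = 22175 \left(- \frac{96710}{85663}\right) = - \frac{2144544250}{85663}$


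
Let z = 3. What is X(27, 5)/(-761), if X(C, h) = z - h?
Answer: 2/761 ≈ 0.0026281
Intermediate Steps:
X(C, h) = 3 - h
X(27, 5)/(-761) = (3 - 1*5)/(-761) = (3 - 5)*(-1/761) = -2*(-1/761) = 2/761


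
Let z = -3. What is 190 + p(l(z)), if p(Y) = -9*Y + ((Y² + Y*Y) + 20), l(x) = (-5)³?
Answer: 32585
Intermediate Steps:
l(x) = -125
p(Y) = 20 - 9*Y + 2*Y² (p(Y) = -9*Y + ((Y² + Y²) + 20) = -9*Y + (2*Y² + 20) = -9*Y + (20 + 2*Y²) = 20 - 9*Y + 2*Y²)
190 + p(l(z)) = 190 + (20 - 9*(-125) + 2*(-125)²) = 190 + (20 + 1125 + 2*15625) = 190 + (20 + 1125 + 31250) = 190 + 32395 = 32585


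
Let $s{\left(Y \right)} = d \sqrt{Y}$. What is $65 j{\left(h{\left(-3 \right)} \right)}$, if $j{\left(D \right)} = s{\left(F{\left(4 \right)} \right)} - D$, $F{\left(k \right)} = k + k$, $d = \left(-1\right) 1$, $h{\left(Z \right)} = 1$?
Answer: $-65 - 130 \sqrt{2} \approx -248.85$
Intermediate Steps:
$d = -1$
$F{\left(k \right)} = 2 k$
$s{\left(Y \right)} = - \sqrt{Y}$
$j{\left(D \right)} = - D - 2 \sqrt{2}$ ($j{\left(D \right)} = - \sqrt{2 \cdot 4} - D = - \sqrt{8} - D = - 2 \sqrt{2} - D = - D - 2 \sqrt{2}$)
$65 j{\left(h{\left(-3 \right)} \right)} = 65 \left(\left(-1\right) 1 - 2 \sqrt{2}\right) = 65 \left(-1 - 2 \sqrt{2}\right) = -65 - 130 \sqrt{2}$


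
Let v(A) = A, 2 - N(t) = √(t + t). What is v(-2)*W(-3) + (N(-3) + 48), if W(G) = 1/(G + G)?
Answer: 151/3 - I*√6 ≈ 50.333 - 2.4495*I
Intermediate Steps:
W(G) = 1/(2*G)
N(t) = 2 - √2*√t (N(t) = 2 - √(t + t) = 2 - √(2*t) = 2 - √2*√t)
v(-2)*W(-3) + (N(-3) + 48) = -1/(-3) + ((2 - √2*√(-3)) + 48) = -(-1)/3 + ((2 - √2*I*√3) + 48) = -2*(-⅙) + ((2 - I*√6) + 48) = ⅓ + (50 - I*√6) = 151/3 - I*√6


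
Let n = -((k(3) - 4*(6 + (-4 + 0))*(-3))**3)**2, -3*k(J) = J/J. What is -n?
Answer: 128100283921/729 ≈ 1.7572e+8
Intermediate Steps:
k(J) = -1/3 (k(J) = -J/(3*J) = -1/3*1 = -1/3)
n = -128100283921/729 (n = -((-1/3 - 4*(6 + (-4 + 0))*(-3))**3)**2 = -((-1/3 - 4*(6 - 4)*(-3))**3)**2 = -((-1/3 - 8*(-3))**3)**2 = -((-1/3 - 4*(-6))**3)**2 = -((-1/3 + 24)**3)**2 = -((71/3)**3)**2 = -(357911/27)**2 = -1*128100283921/729 = -128100283921/729 ≈ -1.7572e+8)
-n = -1*(-128100283921/729) = 128100283921/729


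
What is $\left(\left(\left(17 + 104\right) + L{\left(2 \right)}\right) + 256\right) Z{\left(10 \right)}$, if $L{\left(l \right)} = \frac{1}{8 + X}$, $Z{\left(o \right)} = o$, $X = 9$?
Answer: $\frac{64100}{17} \approx 3770.6$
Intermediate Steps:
$L{\left(l \right)} = \frac{1}{17}$ ($L{\left(l \right)} = \frac{1}{8 + 9} = \frac{1}{17}$)
$\left(\left(\left(17 + 104\right) + L{\left(2 \right)}\right) + 256\right) Z{\left(10 \right)} = \left(\left(\left(17 + 104\right) + \frac{1}{17}\right) + 256\right) 10 = \left(\left(121 + \frac{1}{17}\right) + 256\right) 10 = \left(\frac{2058}{17} + 256\right) 10 = \frac{6410}{17} \cdot 10 = \frac{64100}{17}$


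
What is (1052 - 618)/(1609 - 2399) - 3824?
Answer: -1510697/395 ≈ -3824.6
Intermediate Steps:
(1052 - 618)/(1609 - 2399) - 3824 = 434/(-790) - 3824 = 434*(-1/790) - 3824 = -217/395 - 3824 = -1510697/395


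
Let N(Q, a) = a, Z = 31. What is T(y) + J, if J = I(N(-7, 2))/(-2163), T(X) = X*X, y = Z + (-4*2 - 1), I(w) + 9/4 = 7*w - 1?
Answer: 4187525/8652 ≈ 484.00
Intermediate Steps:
I(w) = -13/4 + 7*w (I(w) = -9/4 + (7*w - 1) = -9/4 + (-1 + 7*w) = -13/4 + 7*w)
y = 22 (y = 31 + (-4*2 - 1) = 31 + (-8 - 1) = 31 - 9 = 22)
T(X) = X²
J = -43/8652 (J = (-13/4 + 7*2)/(-2163) = (-13/4 + 14)*(-1/2163) = (43/4)*(-1/2163) = -43/8652 ≈ -0.0049699)
T(y) + J = 22² - 43/8652 = 484 - 43/8652 = 4187525/8652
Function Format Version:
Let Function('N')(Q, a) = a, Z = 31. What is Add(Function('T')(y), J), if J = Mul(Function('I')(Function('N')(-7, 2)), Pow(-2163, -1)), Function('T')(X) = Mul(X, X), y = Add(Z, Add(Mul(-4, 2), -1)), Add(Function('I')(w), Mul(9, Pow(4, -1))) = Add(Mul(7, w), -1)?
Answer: Rational(4187525, 8652) ≈ 484.00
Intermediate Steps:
Function('I')(w) = Add(Rational(-13, 4), Mul(7, w)) (Function('I')(w) = Add(Rational(-9, 4), Add(Mul(7, w), -1)) = Add(Rational(-9, 4), Add(-1, Mul(7, w))) = Add(Rational(-13, 4), Mul(7, w)))
y = 22 (y = Add(31, Add(Mul(-4, 2), -1)) = Add(31, Add(-8, -1)) = Add(31, -9) = 22)
Function('T')(X) = Pow(X, 2)
J = Rational(-43, 8652) (J = Mul(Add(Rational(-13, 4), Mul(7, 2)), Pow(-2163, -1)) = Mul(Add(Rational(-13, 4), 14), Rational(-1, 2163)) = Mul(Rational(43, 4), Rational(-1, 2163)) = Rational(-43, 8652) ≈ -0.0049699)
Add(Function('T')(y), J) = Add(Pow(22, 2), Rational(-43, 8652)) = Add(484, Rational(-43, 8652)) = Rational(4187525, 8652)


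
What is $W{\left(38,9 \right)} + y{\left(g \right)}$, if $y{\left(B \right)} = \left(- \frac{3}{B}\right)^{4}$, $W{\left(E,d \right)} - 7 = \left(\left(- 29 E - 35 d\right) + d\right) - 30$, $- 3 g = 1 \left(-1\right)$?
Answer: $5130$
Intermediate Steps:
$g = \frac{1}{3}$ ($g = - \frac{1 \left(-1\right)}{3} = \left(- \frac{1}{3}\right) \left(-1\right) = \frac{1}{3} \approx 0.33333$)
$W{\left(E,d \right)} = -23 - 34 d - 29 E$ ($W{\left(E,d \right)} = 7 - \left(30 + 29 E + 34 d\right) = -23 - 34 d - 29 E$)
$y{\left(B \right)} = \frac{81}{B^{4}}$
$W{\left(38,9 \right)} + y{\left(g \right)} = \left(-23 - 306 - 1102\right) + 81 \frac{1}{(\frac{1}{3})^{4}} = \left(-23 - 306 - 1102\right) + 81 \cdot 81 = -1431 + 6561 = 5130$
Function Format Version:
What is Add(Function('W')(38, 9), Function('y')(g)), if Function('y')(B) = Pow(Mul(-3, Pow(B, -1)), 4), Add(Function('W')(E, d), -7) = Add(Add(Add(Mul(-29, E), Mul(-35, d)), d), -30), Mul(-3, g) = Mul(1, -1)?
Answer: 5130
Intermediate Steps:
g = Rational(1, 3) (g = Mul(Rational(-1, 3), Mul(1, -1)) = Mul(Rational(-1, 3), -1) = Rational(1, 3) ≈ 0.33333)
Function('W')(E, d) = Add(-23, Mul(-34, d), Mul(-29, E)) (Function('W')(E, d) = Add(7, Add(Add(Add(Mul(-29, E), Mul(-35, d)), d), -30)) = Add(7, Add(Add(Add(Mul(-35, d), Mul(-29, E)), d), -30)) = Add(7, Add(Add(Mul(-34, d), Mul(-29, E)), -30)) = Add(7, Add(-30, Mul(-34, d), Mul(-29, E))) = Add(-23, Mul(-34, d), Mul(-29, E)))
Function('y')(B) = Mul(81, Pow(B, -4))
Add(Function('W')(38, 9), Function('y')(g)) = Add(Add(-23, Mul(-34, 9), Mul(-29, 38)), Mul(81, Pow(Rational(1, 3), -4))) = Add(Add(-23, -306, -1102), Mul(81, 81)) = Add(-1431, 6561) = 5130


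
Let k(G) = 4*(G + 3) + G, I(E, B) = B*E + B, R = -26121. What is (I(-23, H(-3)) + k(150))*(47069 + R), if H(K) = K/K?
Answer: 15501520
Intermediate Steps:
H(K) = 1
I(E, B) = B + B*E
k(G) = 12 + 5*G (k(G) = 4*(3 + G) + G = (12 + 4*G) + G = 12 + 5*G)
(I(-23, H(-3)) + k(150))*(47069 + R) = (1*(1 - 23) + (12 + 5*150))*(47069 - 26121) = (1*(-22) + (12 + 750))*20948 = (-22 + 762)*20948 = 740*20948 = 15501520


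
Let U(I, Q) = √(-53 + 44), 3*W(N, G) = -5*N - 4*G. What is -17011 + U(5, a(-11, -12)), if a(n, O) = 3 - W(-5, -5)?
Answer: -17011 + 3*I ≈ -17011.0 + 3.0*I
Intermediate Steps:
W(N, G) = -5*N/3 - 4*G/3 (W(N, G) = (-5*N - 4*G)/3 = -5*N/3 - 4*G/3)
a(n, O) = -12 (a(n, O) = 3 - (-5/3*(-5) - 4/3*(-5)) = 3 - (25/3 + 20/3) = 3 - 1*15 = 3 - 15 = -12)
U(I, Q) = 3*I (U(I, Q) = √(-9) = 3*I)
-17011 + U(5, a(-11, -12)) = -17011 + 3*I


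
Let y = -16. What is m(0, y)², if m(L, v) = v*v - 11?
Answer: 60025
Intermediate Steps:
m(L, v) = -11 + v² (m(L, v) = v² - 11 = -11 + v²)
m(0, y)² = (-11 + (-16)²)² = (-11 + 256)² = 245² = 60025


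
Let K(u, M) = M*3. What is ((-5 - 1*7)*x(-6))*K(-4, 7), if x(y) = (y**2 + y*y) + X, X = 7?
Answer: -19908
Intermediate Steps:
K(u, M) = 3*M
x(y) = 7 + 2*y**2 (x(y) = (y**2 + y*y) + 7 = (y**2 + y**2) + 7 = 2*y**2 + 7 = 7 + 2*y**2)
((-5 - 1*7)*x(-6))*K(-4, 7) = ((-5 - 1*7)*(7 + 2*(-6)**2))*(3*7) = ((-5 - 7)*(7 + 2*36))*21 = -12*(7 + 72)*21 = -12*79*21 = -948*21 = -19908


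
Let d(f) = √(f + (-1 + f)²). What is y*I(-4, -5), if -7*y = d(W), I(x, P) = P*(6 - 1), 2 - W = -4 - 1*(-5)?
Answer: 25/7 ≈ 3.5714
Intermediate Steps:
W = 1 (W = 2 - (-4 - 1*(-5)) = 2 - (-4 + 5) = 2 - 1*1 = 2 - 1 = 1)
I(x, P) = 5*P (I(x, P) = P*5 = 5*P)
y = -⅐ (y = -√(1 + (-1 + 1)²)/7 = -√(1 + 0²)/7 = -√(1 + 0)/7 = -√1/7 = -⅐*1 = -⅐ ≈ -0.14286)
y*I(-4, -5) = -5*(-5)/7 = -⅐*(-25) = 25/7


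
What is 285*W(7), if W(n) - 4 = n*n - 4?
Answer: 13965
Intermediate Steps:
W(n) = n² (W(n) = 4 + (n*n - 4) = 4 + (n² - 4) = 4 + (-4 + n²) = n²)
285*W(7) = 285*7² = 285*49 = 13965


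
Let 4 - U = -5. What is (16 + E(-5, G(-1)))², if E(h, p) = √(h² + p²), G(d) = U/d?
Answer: (16 + √106)² ≈ 691.46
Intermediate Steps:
U = 9 (U = 4 - 1*(-5) = 4 + 5 = 9)
G(d) = 9/d
(16 + E(-5, G(-1)))² = (16 + √((-5)² + (9/(-1))²))² = (16 + √(25 + (9*(-1))²))² = (16 + √(25 + (-9)²))² = (16 + √(25 + 81))² = (16 + √106)²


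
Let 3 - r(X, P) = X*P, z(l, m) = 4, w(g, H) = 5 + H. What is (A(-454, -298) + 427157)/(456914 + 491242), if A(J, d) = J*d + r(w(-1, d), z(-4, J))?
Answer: 140906/237039 ≈ 0.59444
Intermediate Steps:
r(X, P) = 3 - P*X (r(X, P) = 3 - X*P = 3 - P*X)
A(J, d) = -17 - 4*d + J*d (A(J, d) = J*d + (3 - 1*4*(5 + d)) = J*d + (3 + (-20 - 4*d)) = J*d + (-17 - 4*d) = -17 - 4*d + J*d)
(A(-454, -298) + 427157)/(456914 + 491242) = ((-17 - 4*(-298) - 454*(-298)) + 427157)/(456914 + 491242) = ((-17 + 1192 + 135292) + 427157)/948156 = (136467 + 427157)*(1/948156) = 563624*(1/948156) = 140906/237039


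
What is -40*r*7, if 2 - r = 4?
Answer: 560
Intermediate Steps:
r = -2 (r = 2 - 1*4 = 2 - 4 = -2)
-40*r*7 = -40*(-2)*7 = 80*7 = 560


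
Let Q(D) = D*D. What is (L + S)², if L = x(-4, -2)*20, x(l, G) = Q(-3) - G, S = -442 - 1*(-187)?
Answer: 1225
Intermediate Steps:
S = -255 (S = -442 + 187 = -255)
Q(D) = D²
x(l, G) = 9 - G (x(l, G) = (-3)² - G = 9 - G)
L = 220 (L = (9 - 1*(-2))*20 = (9 + 2)*20 = 11*20 = 220)
(L + S)² = (220 - 255)² = (-35)² = 1225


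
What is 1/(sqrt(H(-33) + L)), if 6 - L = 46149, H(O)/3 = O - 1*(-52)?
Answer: -I*sqrt(46086)/46086 ≈ -0.0046582*I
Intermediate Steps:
H(O) = 156 + 3*O (H(O) = 3*(O - 1*(-52)) = 3*(O + 52) = 3*(52 + O) = 156 + 3*O)
L = -46143 (L = 6 - 1*46149 = 6 - 46149 = -46143)
1/(sqrt(H(-33) + L)) = 1/(sqrt((156 + 3*(-33)) - 46143)) = 1/(sqrt((156 - 99) - 46143)) = 1/(sqrt(57 - 46143)) = 1/(sqrt(-46086)) = 1/(I*sqrt(46086)) = -I*sqrt(46086)/46086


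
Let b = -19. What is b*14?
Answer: -266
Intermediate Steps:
b*14 = -19*14 = -266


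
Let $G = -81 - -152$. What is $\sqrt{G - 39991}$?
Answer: $4 i \sqrt{2495} \approx 199.8 i$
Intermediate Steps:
$G = 71$ ($G = -81 + 152 = 71$)
$\sqrt{G - 39991} = \sqrt{71 - 39991} = \sqrt{-39920} = 4 i \sqrt{2495}$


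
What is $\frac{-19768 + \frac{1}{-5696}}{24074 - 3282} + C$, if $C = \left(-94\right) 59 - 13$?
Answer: $- \frac{658471817217}{118431232} \approx -5560.0$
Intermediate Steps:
$C = -5559$ ($C = -5546 - 13 = -5559$)
$\frac{-19768 + \frac{1}{-5696}}{24074 - 3282} + C = \frac{-19768 + \frac{1}{-5696}}{24074 - 3282} - 5559 = \frac{-19768 - \frac{1}{5696}}{20792} - 5559 = \left(- \frac{112598529}{5696}\right) \frac{1}{20792} - 5559 = - \frac{112598529}{118431232} - 5559 = - \frac{658471817217}{118431232}$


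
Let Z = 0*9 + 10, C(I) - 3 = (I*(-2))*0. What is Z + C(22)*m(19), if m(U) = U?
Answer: 67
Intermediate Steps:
C(I) = 3 (C(I) = 3 + (I*(-2))*0 = 3 - 2*I*0 = 3 + 0 = 3)
Z = 10 (Z = 0 + 10 = 10)
Z + C(22)*m(19) = 10 + 3*19 = 10 + 57 = 67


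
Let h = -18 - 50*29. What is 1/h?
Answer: -1/1468 ≈ -0.00068120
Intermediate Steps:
h = -1468 (h = -18 - 1450 = -1468)
1/h = 1/(-1468) = -1/1468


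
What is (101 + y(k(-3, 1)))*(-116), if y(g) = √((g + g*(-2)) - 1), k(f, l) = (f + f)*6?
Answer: -11716 - 116*√35 ≈ -12402.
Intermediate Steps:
k(f, l) = 12*f (k(f, l) = (2*f)*6 = 12*f)
y(g) = √(-1 - g) (y(g) = √((g - 2*g) - 1) = √(-g - 1) = √(-1 - g))
(101 + y(k(-3, 1)))*(-116) = (101 + √(-1 - 12*(-3)))*(-116) = (101 + √(-1 - 1*(-36)))*(-116) = (101 + √(-1 + 36))*(-116) = (101 + √35)*(-116) = -11716 - 116*√35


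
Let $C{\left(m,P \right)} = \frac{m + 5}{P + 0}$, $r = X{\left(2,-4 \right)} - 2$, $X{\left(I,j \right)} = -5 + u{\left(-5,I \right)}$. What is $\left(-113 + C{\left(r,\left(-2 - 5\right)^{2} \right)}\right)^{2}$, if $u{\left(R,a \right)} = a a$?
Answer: $\frac{30636225}{2401} \approx 12760.0$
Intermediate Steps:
$u{\left(R,a \right)} = a^{2}$
$X{\left(I,j \right)} = -5 + I^{2}$
$r = -3$ ($r = \left(-5 + 2^{2}\right) - 2 = \left(-5 + 4\right) - 2 = -1 - 2 = -3$)
$C{\left(m,P \right)} = \frac{5 + m}{P}$
$\left(-113 + C{\left(r,\left(-2 - 5\right)^{2} \right)}\right)^{2} = \left(-113 + \frac{5 - 3}{\left(-2 - 5\right)^{2}}\right)^{2} = \left(-113 + \frac{1}{\left(-7\right)^{2}} \cdot 2\right)^{2} = \left(-113 + \frac{1}{49} \cdot 2\right)^{2} = \left(-113 + \frac{2}{49}\right)^{2} = \left(- \frac{5535}{49}\right)^{2} = \frac{30636225}{2401}$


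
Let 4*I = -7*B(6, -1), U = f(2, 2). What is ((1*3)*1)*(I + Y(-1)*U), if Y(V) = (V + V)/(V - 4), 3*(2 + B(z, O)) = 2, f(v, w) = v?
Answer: 47/5 ≈ 9.4000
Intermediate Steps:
B(z, O) = -4/3 (B(z, O) = -2 + (1/3)*2 = -2 + 2/3 = -4/3)
Y(V) = 2*V/(-4 + V) (Y(V) = (2*V)/(-4 + V) = 2*V/(-4 + V))
U = 2
I = 7/3 (I = (-7*(-4/3))/4 = (1/4)*(28/3) = 7/3 ≈ 2.3333)
((1*3)*1)*(I + Y(-1)*U) = ((1*3)*1)*(7/3 + (2*(-1)/(-4 - 1))*2) = (3*1)*(7/3 + (2*(-1)/(-5))*2) = 3*(7/3 + (2*(-1)*(-1/5))*2) = 3*(7/3 + (2/5)*2) = 3*(7/3 + 4/5) = 3*(47/15) = 47/5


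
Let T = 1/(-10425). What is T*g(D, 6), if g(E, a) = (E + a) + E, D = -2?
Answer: -2/10425 ≈ -0.00019185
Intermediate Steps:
g(E, a) = a + 2*E
T = -1/10425 ≈ -9.5923e-5
T*g(D, 6) = -(6 + 2*(-2))/10425 = -(6 - 4)/10425 = -1/10425*2 = -2/10425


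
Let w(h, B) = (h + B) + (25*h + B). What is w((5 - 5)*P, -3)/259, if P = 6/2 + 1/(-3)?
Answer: -6/259 ≈ -0.023166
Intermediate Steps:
P = 8/3 (P = 6*(½) + 1*(-⅓) = 3 - ⅓ = 8/3 ≈ 2.6667)
w(h, B) = 2*B + 26*h (w(h, B) = (B + h) + (B + 25*h) = 2*B + 26*h)
w((5 - 5)*P, -3)/259 = (2*(-3) + 26*((5 - 5)*(8/3)))/259 = (-6 + 26*(0*(8/3)))*(1/259) = (-6 + 26*0)*(1/259) = (-6 + 0)*(1/259) = -6*1/259 = -6/259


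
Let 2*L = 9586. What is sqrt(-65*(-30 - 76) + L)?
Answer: sqrt(11683) ≈ 108.09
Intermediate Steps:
L = 4793 (L = (1/2)*9586 = 4793)
sqrt(-65*(-30 - 76) + L) = sqrt(-65*(-30 - 76) + 4793) = sqrt(-65*(-106) + 4793) = sqrt(6890 + 4793) = sqrt(11683)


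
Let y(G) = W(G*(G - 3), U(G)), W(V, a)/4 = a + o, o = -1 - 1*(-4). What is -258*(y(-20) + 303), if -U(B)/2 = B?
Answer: -122550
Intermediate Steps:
U(B) = -2*B
o = 3 (o = -1 + 4 = 3)
W(V, a) = 12 + 4*a (W(V, a) = 4*(a + 3) = 4*(3 + a) = 12 + 4*a)
y(G) = 12 - 8*G (y(G) = 12 + 4*(-2*G) = 12 - 8*G)
-258*(y(-20) + 303) = -258*((12 - 8*(-20)) + 303) = -258*((12 + 160) + 303) = -258*(172 + 303) = -258*475 = -122550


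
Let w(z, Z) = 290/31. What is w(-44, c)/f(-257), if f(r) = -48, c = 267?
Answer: -145/744 ≈ -0.19489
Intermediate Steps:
w(z, Z) = 290/31 (w(z, Z) = 290*(1/31) = 290/31)
w(-44, c)/f(-257) = (290/31)/(-48) = (290/31)*(-1/48) = -145/744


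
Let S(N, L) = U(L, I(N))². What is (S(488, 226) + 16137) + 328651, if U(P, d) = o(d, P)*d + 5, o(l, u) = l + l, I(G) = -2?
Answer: 344957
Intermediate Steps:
o(l, u) = 2*l
U(P, d) = 5 + 2*d² (U(P, d) = (2*d)*d + 5 = 2*d² + 5 = 5 + 2*d²)
S(N, L) = 169 (S(N, L) = (5 + 2*(-2)²)² = (5 + 2*4)² = (5 + 8)² = 13² = 169)
(S(488, 226) + 16137) + 328651 = (169 + 16137) + 328651 = 16306 + 328651 = 344957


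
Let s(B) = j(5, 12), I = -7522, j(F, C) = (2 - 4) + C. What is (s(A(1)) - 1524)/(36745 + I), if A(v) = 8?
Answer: -1514/29223 ≈ -0.051808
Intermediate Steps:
j(F, C) = -2 + C
s(B) = 10 (s(B) = -2 + 12 = 10)
(s(A(1)) - 1524)/(36745 + I) = (10 - 1524)/(36745 - 7522) = -1514/29223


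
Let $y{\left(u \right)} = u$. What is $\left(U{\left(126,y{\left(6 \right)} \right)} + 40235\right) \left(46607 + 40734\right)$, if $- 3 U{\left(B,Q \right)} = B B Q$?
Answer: $740913703$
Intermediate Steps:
$U{\left(B,Q \right)} = - \frac{Q B^{2}}{3}$ ($U{\left(B,Q \right)} = - \frac{B B Q}{3} = - \frac{B^{2} Q}{3} = - \frac{Q B^{2}}{3}$)
$\left(U{\left(126,y{\left(6 \right)} \right)} + 40235\right) \left(46607 + 40734\right) = \left(\left(- \frac{1}{3}\right) 6 \cdot 126^{2} + 40235\right) \left(46607 + 40734\right) = \left(\left(- \frac{1}{3}\right) 6 \cdot 15876 + 40235\right) 87341 = \left(-31752 + 40235\right) 87341 = 8483 \cdot 87341 = 740913703$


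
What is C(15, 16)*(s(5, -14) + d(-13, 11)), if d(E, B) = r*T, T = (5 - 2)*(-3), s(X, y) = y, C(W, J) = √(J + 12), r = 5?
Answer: -118*√7 ≈ -312.20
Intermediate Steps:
C(W, J) = √(12 + J)
T = -9 (T = 3*(-3) = -9)
d(E, B) = -45 (d(E, B) = 5*(-9) = -45)
C(15, 16)*(s(5, -14) + d(-13, 11)) = √(12 + 16)*(-14 - 45) = √28*(-59) = (2*√7)*(-59) = -118*√7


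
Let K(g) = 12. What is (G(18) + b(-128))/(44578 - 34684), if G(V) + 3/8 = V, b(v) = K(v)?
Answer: 79/26384 ≈ 0.0029942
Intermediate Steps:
b(v) = 12
G(V) = -3/8 + V
(G(18) + b(-128))/(44578 - 34684) = ((-3/8 + 18) + 12)/(44578 - 34684) = (141/8 + 12)/9894 = (237/8)*(1/9894) = 79/26384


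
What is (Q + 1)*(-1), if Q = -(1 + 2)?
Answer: 2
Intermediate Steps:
Q = -3 (Q = -1*3 = -3)
(Q + 1)*(-1) = (-3 + 1)*(-1) = -2*(-1) = 2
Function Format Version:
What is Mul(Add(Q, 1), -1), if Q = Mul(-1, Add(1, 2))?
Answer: 2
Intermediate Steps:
Q = -3 (Q = Mul(-1, 3) = -3)
Mul(Add(Q, 1), -1) = Mul(Add(-3, 1), -1) = Mul(-2, -1) = 2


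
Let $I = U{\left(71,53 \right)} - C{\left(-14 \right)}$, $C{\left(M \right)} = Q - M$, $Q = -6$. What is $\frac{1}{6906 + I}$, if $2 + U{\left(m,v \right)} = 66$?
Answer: $\frac{1}{6962} \approx 0.00014364$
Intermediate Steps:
$U{\left(m,v \right)} = 64$ ($U{\left(m,v \right)} = -2 + 66 = 64$)
$C{\left(M \right)} = -6 - M$
$I = 56$ ($I = 64 - \left(-6 - -14\right) = 64 - \left(-6 + 14\right) = 64 - 8 = 56$)
$\frac{1}{6906 + I} = \frac{1}{6906 + 56} = \frac{1}{6962}$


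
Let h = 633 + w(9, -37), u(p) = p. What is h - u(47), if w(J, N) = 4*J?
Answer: 622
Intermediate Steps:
h = 669 (h = 633 + 4*9 = 633 + 36 = 669)
h - u(47) = 669 - 1*47 = 669 - 47 = 622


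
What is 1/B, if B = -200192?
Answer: -1/200192 ≈ -4.9952e-6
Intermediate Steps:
1/B = 1/(-200192) = -1/200192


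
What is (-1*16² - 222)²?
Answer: 228484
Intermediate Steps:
(-1*16² - 222)² = (-1*256 - 222)² = (-256 - 222)² = (-478)² = 228484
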